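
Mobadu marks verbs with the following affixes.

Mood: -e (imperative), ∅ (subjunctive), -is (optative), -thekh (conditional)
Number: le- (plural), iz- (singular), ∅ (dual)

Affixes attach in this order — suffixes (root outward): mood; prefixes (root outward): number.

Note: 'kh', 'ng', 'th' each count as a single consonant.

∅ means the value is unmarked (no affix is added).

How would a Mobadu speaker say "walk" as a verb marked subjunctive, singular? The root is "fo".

izfo

mood = subjunctive: zero marking, form stays fo.
Attach number singular iz- → izfo.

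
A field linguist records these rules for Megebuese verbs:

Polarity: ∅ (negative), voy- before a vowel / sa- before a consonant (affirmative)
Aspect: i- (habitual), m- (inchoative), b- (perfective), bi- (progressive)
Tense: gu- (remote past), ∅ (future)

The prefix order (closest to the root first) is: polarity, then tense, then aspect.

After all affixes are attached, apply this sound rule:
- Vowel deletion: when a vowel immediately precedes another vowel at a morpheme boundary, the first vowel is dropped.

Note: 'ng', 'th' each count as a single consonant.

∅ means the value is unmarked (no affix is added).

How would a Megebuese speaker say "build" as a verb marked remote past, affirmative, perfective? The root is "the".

Attach polarity affirmative sa- (before consonant 'th') → sathe.
Attach tense remote past gu- → gusathe.
Attach aspect perfective b- → bgusathe.
Vowel deletion: no change.

bgusathe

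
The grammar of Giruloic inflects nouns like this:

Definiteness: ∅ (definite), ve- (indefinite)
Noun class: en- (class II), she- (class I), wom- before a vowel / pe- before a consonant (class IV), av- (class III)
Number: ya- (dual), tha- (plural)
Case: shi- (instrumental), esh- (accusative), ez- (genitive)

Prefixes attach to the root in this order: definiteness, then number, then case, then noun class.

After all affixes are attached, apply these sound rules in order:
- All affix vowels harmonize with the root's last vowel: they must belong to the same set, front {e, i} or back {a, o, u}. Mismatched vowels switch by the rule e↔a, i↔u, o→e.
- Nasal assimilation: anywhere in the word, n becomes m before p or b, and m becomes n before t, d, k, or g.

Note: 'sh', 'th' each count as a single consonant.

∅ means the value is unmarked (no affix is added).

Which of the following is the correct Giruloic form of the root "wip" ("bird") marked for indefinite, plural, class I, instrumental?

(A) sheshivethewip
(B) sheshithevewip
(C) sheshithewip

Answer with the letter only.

B

Attach definiteness indefinite ve- → vewip.
Attach number plural tha- → thavewip.
Attach case instrumental shi- → shithavewip.
Attach noun class class I she- → sheshithavewip.
Apply vowel harmony: sheshithavewip → sheshithevewip.
Nasal assimilation: no change.
So the correct form is sheshithevewip, option (B).
(C) sheshithewip is wrong: it uses definite instead of indefinite for definiteness.
(A) sheshivethewip is wrong: it has the affixes in the wrong order.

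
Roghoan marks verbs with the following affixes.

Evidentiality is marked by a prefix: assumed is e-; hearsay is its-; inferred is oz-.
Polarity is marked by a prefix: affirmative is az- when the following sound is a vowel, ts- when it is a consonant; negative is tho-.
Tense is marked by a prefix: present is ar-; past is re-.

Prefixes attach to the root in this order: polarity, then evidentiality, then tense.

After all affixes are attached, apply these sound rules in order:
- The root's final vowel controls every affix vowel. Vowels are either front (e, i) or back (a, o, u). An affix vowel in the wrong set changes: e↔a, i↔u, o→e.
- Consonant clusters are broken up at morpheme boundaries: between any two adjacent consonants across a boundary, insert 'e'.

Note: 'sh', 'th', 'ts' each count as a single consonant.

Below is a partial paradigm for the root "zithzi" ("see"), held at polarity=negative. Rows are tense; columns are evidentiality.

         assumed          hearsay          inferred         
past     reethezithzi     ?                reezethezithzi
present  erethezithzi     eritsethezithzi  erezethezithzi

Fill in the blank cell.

Attach polarity negative tho- → thozithzi.
Attach evidentiality hearsay its- → itsthozithzi.
Attach tense past re- → reitsthozithzi.
Apply vowel harmony: reitsthozithzi → reitsthezithzi.
Apply epenthesis: reitsthezithzi → reitsethezithzi.

reitsethezithzi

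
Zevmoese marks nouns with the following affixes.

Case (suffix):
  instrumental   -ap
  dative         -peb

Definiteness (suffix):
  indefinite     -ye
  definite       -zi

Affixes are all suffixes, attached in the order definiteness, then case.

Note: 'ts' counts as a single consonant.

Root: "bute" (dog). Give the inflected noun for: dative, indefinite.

buteyepeb

Attach definiteness indefinite -ye → buteye.
Attach case dative -peb → buteyepeb.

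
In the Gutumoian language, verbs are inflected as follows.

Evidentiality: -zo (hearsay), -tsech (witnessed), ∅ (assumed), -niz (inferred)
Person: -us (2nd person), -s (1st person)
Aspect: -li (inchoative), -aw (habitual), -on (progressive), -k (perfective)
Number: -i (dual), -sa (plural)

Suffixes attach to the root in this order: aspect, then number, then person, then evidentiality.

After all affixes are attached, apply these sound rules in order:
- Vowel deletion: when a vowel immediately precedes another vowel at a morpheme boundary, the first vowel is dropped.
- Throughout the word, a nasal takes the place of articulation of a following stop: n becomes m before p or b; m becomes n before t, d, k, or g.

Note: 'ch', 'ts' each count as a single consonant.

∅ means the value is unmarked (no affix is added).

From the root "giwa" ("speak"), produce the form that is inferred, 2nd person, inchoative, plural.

giwalisusniz

Attach aspect inchoative -li → giwali.
Attach number plural -sa → giwalisa.
Attach person 2nd person -us → giwalisaus.
Attach evidentiality inferred -niz → giwalisausniz.
Apply vowel deletion: giwalisausniz → giwalisusniz.
Nasal assimilation: no change.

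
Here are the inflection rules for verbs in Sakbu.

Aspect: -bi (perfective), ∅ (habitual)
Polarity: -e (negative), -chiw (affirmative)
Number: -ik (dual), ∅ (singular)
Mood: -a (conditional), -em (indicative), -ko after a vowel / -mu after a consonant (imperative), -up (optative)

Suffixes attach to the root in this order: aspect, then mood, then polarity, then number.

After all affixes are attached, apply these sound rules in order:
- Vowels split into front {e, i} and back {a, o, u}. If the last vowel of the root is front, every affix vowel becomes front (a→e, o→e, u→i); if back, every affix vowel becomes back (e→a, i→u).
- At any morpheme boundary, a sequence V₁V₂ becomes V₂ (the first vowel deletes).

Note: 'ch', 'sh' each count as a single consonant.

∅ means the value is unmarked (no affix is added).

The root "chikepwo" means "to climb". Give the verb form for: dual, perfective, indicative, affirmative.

chikepwobamchuwuk

Attach aspect perfective -bi → chikepwobi.
Attach mood indicative -em → chikepwobiem.
Attach polarity affirmative -chiw → chikepwobiemchiw.
Attach number dual -ik → chikepwobiemchiwik.
Apply vowel harmony: chikepwobiemchiwik → chikepwobuamchuwuk.
Apply vowel deletion: chikepwobuamchuwuk → chikepwobamchuwuk.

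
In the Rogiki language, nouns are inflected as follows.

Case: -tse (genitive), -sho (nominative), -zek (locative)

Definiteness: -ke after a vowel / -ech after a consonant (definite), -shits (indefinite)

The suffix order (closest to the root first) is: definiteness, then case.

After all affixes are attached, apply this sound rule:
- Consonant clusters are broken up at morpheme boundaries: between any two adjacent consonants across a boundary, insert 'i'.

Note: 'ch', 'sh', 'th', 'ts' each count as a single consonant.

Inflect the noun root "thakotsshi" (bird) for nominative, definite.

Attach definiteness definite -ke (after vowel 'i') → thakotsshike.
Attach case nominative -sho → thakotsshikesho.
Epenthesis: no change.

thakotsshikesho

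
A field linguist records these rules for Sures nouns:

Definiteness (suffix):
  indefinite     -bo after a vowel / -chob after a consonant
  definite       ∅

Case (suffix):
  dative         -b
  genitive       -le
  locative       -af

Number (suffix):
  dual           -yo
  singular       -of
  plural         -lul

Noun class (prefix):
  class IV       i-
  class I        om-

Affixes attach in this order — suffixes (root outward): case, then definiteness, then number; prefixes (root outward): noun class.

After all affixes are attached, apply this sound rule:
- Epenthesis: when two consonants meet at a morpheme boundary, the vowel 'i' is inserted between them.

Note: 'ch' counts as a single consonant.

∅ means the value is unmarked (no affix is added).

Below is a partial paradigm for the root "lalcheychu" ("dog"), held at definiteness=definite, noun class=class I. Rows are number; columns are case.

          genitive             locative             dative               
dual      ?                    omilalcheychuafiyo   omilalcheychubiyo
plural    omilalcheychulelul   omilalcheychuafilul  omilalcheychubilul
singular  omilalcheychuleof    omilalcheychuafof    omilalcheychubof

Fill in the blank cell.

Attach case genitive -le → lalcheychule.
definiteness = definite: zero marking, form stays lalcheychule.
Attach number dual -yo → lalcheychuleyo.
Attach noun class class I om- → omlalcheychuleyo.
Apply epenthesis: omlalcheychuleyo → omilalcheychuleyo.

omilalcheychuleyo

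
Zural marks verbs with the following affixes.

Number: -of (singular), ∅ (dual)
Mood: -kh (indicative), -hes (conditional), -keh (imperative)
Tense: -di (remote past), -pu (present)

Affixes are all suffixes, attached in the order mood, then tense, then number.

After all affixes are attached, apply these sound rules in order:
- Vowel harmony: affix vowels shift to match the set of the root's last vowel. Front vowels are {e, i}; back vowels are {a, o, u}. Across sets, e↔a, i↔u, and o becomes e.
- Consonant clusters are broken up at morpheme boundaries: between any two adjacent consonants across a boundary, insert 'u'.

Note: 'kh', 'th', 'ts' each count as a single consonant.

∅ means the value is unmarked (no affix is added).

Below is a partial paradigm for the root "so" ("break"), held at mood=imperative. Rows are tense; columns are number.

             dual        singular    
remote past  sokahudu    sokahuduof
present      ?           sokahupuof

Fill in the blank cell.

Attach mood imperative -keh → sokeh.
Attach tense present -pu → sokehpu.
number = dual: zero marking, form stays sokehpu.
Apply vowel harmony: sokehpu → sokahpu.
Apply epenthesis: sokahpu → sokahupu.

sokahupu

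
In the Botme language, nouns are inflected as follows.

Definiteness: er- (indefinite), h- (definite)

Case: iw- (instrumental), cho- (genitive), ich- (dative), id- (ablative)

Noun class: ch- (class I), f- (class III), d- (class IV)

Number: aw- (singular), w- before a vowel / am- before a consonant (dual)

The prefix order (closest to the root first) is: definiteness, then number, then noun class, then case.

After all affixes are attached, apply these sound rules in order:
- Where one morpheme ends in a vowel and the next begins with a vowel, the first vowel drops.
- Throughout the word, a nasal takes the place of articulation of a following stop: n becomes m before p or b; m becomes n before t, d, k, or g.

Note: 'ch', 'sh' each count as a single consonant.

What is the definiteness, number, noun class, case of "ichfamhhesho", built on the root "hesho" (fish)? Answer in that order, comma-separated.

Segment: ich-f-am-h-hesho.
definiteness: h- → definite.
number: w/am- → dual.
noun class: f- → class III.
case: ich- → dative.

definite, dual, class III, dative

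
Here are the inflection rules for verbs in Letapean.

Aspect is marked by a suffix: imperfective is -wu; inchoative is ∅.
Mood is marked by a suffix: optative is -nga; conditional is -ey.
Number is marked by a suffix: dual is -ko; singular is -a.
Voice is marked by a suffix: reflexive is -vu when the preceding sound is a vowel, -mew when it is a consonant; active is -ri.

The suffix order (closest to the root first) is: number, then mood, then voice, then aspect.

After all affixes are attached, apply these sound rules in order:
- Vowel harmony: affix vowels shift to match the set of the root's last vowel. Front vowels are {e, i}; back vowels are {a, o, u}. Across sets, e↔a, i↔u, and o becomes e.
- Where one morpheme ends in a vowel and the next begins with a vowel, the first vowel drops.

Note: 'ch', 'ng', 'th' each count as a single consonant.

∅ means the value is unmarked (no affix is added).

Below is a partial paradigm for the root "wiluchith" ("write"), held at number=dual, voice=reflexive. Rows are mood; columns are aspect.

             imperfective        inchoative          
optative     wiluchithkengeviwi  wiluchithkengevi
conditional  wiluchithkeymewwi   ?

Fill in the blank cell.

wiluchithkeymew

Attach number dual -ko → wiluchithko.
Attach mood conditional -ey → wiluchithkoey.
Attach voice reflexive -mew (after consonant 'y') → wiluchithkoeymew.
aspect = inchoative: zero marking, form stays wiluchithkoeymew.
Apply vowel harmony: wiluchithkoeymew → wiluchithkeeymew.
Apply vowel deletion: wiluchithkeeymew → wiluchithkeymew.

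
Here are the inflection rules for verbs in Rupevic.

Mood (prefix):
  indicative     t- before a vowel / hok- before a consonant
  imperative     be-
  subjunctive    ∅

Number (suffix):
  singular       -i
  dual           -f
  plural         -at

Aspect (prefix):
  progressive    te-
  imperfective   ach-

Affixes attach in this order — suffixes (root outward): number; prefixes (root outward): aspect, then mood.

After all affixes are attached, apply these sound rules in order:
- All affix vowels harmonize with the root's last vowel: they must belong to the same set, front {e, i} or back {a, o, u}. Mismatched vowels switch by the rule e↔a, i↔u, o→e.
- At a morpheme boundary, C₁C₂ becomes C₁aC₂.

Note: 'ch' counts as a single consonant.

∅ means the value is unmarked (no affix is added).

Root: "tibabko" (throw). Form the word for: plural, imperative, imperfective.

baachatibabkoat

Attach number plural -at → tibabkoat.
Attach aspect imperfective ach- → achtibabkoat.
Attach mood imperative be- → beachtibabkoat.
Apply vowel harmony: beachtibabkoat → baachtibabkoat.
Apply epenthesis: baachtibabkoat → baachatibabkoat.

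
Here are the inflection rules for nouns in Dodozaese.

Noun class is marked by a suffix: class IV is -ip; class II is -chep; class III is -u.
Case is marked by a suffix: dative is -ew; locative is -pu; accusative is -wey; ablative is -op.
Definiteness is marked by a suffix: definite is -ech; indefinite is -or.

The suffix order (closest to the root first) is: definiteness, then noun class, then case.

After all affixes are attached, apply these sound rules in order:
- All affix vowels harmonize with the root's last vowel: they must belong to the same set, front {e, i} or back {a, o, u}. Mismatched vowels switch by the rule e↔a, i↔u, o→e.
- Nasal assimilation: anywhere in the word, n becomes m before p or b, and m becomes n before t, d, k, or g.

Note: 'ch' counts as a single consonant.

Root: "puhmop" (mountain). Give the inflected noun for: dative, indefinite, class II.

puhmoporchapaw

Attach definiteness indefinite -or → puhmopor.
Attach noun class class II -chep → puhmoporchep.
Attach case dative -ew → puhmoporchepew.
Apply vowel harmony: puhmoporchepew → puhmoporchapaw.
Nasal assimilation: no change.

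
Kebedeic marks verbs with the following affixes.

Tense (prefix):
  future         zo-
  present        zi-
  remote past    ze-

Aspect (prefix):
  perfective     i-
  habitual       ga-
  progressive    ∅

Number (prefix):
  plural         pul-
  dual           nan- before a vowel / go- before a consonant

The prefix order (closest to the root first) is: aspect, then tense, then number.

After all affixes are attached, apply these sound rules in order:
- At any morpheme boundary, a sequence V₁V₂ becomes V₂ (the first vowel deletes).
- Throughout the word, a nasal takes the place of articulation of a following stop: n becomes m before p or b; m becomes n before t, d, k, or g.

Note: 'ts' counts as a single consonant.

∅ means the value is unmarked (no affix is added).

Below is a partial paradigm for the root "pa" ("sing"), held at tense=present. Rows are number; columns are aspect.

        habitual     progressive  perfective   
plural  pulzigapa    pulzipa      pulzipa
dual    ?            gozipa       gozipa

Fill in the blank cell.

gozigapa

Attach aspect habitual ga- → gapa.
Attach tense present zi- → zigapa.
Attach number dual go- (before consonant 'z') → gozigapa.
Vowel deletion: no change.
Nasal assimilation: no change.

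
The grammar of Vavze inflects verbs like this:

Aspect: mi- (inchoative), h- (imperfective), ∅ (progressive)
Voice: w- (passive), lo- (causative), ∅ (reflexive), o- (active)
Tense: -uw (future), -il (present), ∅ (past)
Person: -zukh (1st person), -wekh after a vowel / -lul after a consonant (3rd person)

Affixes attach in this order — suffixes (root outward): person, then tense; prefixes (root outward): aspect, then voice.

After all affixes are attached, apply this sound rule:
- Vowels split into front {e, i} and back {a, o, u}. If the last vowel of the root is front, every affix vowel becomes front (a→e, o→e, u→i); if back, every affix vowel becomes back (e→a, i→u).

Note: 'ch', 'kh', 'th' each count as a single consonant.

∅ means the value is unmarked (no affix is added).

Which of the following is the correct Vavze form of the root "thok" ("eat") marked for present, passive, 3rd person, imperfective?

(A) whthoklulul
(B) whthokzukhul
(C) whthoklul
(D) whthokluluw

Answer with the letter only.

A

Attach aspect imperfective h- → hthok.
Attach voice passive w- → whthok.
Attach person 3rd person -lul (after consonant 'k') → whthoklul.
Attach tense present -il → whthoklulil.
Apply vowel harmony: whthoklulil → whthoklulul.
So the correct form is whthoklulul, option (A).
(D) whthokluluw is wrong: it uses future instead of present for tense.
(B) whthokzukhul is wrong: it uses 1st person instead of 3rd person for person.
(C) whthoklul is wrong: it uses past instead of present for tense.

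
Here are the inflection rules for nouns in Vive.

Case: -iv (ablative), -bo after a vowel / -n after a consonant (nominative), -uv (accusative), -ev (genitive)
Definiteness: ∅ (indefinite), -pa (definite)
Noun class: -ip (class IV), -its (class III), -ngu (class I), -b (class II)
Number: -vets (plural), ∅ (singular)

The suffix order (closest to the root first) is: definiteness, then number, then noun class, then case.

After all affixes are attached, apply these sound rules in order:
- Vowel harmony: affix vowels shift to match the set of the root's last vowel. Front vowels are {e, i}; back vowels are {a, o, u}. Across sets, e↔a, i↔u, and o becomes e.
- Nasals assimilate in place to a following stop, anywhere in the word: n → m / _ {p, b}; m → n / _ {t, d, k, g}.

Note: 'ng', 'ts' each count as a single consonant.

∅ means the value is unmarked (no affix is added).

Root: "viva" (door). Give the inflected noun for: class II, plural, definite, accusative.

vivapavatsbuv

Attach definiteness definite -pa → vivapa.
Attach number plural -vets → vivapavets.
Attach noun class class II -b → vivapavetsb.
Attach case accusative -uv → vivapavetsbuv.
Apply vowel harmony: vivapavetsbuv → vivapavatsbuv.
Nasal assimilation: no change.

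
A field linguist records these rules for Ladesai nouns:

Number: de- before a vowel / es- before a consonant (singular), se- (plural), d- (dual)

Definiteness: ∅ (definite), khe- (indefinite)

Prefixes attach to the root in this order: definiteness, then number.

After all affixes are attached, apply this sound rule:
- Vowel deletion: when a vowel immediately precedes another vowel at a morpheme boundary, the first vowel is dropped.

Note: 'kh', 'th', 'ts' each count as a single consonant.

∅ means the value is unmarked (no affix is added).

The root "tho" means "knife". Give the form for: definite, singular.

estho

definiteness = definite: zero marking, form stays tho.
Attach number singular es- (before consonant 'th') → estho.
Vowel deletion: no change.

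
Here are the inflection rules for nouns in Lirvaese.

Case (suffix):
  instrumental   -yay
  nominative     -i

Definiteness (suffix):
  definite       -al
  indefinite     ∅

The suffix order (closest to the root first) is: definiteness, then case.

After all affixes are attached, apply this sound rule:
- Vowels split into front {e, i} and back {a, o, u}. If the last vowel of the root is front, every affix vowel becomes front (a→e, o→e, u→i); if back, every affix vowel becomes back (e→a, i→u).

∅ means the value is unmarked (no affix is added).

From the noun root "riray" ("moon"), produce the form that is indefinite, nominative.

definiteness = indefinite: zero marking, form stays riray.
Attach case nominative -i → rirayi.
Apply vowel harmony: rirayi → rirayu.

rirayu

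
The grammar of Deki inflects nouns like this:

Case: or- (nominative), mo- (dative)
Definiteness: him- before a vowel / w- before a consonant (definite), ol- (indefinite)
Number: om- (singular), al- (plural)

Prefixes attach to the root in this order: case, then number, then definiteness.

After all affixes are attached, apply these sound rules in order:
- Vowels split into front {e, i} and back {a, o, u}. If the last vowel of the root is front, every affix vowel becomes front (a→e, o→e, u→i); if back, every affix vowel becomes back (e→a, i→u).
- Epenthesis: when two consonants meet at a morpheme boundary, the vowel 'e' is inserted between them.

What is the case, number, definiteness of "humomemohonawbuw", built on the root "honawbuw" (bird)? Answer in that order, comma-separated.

dative, singular, definite

Segment: him-om-mo-honawbuw.
case: mo- → dative.
number: om- → singular.
definiteness: him/w- → definite.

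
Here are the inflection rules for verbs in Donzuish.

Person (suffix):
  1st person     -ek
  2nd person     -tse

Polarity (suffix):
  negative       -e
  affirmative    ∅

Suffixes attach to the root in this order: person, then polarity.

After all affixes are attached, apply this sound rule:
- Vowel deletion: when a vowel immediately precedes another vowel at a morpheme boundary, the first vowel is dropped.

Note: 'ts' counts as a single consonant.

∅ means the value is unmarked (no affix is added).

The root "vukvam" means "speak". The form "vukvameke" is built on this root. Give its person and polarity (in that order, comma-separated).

Segment: vukvam-ek-e.
person: -ek → 1st person.
polarity: -e → negative.

1st person, negative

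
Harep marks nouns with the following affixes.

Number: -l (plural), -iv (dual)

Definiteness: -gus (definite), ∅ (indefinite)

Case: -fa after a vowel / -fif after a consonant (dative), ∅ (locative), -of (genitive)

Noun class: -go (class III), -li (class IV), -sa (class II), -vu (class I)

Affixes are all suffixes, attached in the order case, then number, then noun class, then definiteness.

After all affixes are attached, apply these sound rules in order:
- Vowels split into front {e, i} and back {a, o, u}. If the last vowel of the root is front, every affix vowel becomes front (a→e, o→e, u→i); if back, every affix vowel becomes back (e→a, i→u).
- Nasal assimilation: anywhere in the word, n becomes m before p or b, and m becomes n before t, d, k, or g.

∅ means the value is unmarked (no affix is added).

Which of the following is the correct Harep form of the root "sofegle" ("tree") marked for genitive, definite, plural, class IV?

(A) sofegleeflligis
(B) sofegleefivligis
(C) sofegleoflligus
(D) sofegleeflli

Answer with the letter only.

Attach case genitive -of → sofegleof.
Attach number plural -l → sofegleofl.
Attach noun class class IV -li → sofegleoflli.
Attach definiteness definite -gus → sofegleoflligus.
Apply vowel harmony: sofegleoflligus → sofegleeflligis.
Nasal assimilation: no change.
So the correct form is sofegleeflligis, option (A).
(D) sofegleeflli is wrong: it uses indefinite instead of definite for definiteness.
(B) sofegleefivligis is wrong: it uses dual instead of plural for number.
(C) sofegleoflligus is wrong: it fails to apply the sound rule(s).

A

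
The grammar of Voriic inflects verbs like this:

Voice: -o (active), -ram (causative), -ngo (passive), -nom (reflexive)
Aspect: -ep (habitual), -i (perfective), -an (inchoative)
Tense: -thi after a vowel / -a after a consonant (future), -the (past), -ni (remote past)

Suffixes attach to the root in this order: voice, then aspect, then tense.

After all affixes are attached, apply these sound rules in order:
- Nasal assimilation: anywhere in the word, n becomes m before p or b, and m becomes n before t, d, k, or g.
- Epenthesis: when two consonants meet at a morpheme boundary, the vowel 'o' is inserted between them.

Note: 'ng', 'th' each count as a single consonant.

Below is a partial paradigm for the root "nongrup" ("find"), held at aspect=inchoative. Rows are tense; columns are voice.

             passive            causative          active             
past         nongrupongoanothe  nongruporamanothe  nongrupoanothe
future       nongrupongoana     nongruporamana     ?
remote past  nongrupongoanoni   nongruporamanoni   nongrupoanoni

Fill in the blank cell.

nongrupoana

Attach voice active -o → nongrupo.
Attach aspect inchoative -an → nongrupoan.
Attach tense future -a (after consonant 'n') → nongrupoana.
Nasal assimilation: no change.
Epenthesis: no change.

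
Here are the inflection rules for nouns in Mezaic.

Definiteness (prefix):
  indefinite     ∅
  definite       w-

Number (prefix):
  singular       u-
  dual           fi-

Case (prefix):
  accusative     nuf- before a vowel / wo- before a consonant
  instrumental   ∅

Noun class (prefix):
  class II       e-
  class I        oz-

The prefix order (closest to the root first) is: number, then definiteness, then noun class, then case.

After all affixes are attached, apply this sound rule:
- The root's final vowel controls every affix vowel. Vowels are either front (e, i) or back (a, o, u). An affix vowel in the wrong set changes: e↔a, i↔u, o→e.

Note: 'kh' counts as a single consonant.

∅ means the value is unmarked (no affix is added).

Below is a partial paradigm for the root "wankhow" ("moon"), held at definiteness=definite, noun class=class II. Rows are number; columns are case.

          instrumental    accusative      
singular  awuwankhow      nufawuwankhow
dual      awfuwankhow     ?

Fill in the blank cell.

Attach number dual fi- → fiwankhow.
Attach definiteness definite w- → wfiwankhow.
Attach noun class class II e- → ewfiwankhow.
Attach case accusative nuf- (before vowel 'e') → nufewfiwankhow.
Apply vowel harmony: nufewfiwankhow → nufawfuwankhow.

nufawfuwankhow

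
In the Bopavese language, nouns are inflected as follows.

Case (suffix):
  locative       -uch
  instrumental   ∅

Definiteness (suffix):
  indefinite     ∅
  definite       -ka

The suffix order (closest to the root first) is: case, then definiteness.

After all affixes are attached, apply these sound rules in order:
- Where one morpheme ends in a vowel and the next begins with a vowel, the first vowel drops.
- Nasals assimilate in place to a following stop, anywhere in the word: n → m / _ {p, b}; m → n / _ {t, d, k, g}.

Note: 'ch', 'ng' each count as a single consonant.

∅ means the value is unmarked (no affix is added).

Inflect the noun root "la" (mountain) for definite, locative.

luchka

Attach case locative -uch → lauch.
Attach definiteness definite -ka → lauchka.
Apply vowel deletion: lauchka → luchka.
Nasal assimilation: no change.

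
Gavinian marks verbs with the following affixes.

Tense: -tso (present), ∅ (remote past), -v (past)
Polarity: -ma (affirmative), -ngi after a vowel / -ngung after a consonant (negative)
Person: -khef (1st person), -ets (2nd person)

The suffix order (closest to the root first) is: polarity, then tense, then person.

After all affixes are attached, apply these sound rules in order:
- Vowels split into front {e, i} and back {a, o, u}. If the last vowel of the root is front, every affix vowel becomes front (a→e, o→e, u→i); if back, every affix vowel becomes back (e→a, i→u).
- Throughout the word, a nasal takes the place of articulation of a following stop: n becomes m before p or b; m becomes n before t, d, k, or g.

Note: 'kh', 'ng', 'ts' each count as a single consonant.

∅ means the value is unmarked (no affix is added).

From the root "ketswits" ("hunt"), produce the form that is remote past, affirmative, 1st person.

Attach polarity affirmative -ma → ketswitsma.
tense = remote past: zero marking, form stays ketswitsma.
Attach person 1st person -khef → ketswitsmakhef.
Apply vowel harmony: ketswitsmakhef → ketswitsmekhef.
Nasal assimilation: no change.

ketswitsmekhef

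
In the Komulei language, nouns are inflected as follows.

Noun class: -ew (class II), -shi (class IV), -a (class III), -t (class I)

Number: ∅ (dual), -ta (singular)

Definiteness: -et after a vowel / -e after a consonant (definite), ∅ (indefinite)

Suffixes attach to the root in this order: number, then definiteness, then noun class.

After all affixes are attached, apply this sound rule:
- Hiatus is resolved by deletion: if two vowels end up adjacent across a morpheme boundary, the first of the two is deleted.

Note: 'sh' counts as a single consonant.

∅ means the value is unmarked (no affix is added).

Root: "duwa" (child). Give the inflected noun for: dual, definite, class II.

number = dual: zero marking, form stays duwa.
Attach definiteness definite -et (after vowel 'a') → duwaet.
Attach noun class class II -ew → duwaetew.
Apply vowel deletion: duwaetew → duwetew.

duwetew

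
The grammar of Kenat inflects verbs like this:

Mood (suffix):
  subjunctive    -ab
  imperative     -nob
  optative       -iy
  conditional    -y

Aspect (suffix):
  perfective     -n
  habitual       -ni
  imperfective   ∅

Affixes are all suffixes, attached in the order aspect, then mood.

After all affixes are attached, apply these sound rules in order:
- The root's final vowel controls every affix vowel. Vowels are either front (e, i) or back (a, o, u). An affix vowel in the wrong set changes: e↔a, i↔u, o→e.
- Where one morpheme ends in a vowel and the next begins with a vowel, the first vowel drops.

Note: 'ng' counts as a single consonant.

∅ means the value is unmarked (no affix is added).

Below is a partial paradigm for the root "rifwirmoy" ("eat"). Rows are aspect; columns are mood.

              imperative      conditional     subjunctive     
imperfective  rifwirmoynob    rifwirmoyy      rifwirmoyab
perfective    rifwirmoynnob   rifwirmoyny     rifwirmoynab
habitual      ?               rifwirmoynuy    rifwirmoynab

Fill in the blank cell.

rifwirmoynunob

Attach aspect habitual -ni → rifwirmoyni.
Attach mood imperative -nob → rifwirmoyninob.
Apply vowel harmony: rifwirmoyninob → rifwirmoynunob.
Vowel deletion: no change.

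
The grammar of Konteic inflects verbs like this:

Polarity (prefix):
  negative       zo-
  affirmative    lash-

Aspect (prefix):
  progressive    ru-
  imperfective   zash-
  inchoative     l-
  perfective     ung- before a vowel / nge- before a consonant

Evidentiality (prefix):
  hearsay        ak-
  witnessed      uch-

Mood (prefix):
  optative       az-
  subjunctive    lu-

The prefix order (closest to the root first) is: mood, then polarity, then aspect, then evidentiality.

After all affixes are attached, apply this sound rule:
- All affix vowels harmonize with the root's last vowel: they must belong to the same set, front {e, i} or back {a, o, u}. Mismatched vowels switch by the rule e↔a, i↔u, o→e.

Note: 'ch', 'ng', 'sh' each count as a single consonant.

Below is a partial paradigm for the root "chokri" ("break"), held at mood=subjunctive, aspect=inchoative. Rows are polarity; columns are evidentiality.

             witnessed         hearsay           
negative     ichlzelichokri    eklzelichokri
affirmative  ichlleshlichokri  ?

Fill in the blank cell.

eklleshlichokri

Attach mood subjunctive lu- → luchokri.
Attach polarity affirmative lash- → lashluchokri.
Attach aspect inchoative l- → llashluchokri.
Attach evidentiality hearsay ak- → akllashluchokri.
Apply vowel harmony: akllashluchokri → eklleshlichokri.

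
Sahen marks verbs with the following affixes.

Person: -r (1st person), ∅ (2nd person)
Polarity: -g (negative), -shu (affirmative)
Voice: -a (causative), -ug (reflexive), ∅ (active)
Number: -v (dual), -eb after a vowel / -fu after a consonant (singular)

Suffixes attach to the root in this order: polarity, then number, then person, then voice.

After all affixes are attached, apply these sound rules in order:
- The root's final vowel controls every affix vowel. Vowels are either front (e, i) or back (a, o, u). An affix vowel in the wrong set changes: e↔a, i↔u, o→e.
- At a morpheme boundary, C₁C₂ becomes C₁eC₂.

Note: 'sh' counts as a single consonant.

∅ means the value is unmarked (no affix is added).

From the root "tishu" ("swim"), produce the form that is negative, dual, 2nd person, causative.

Attach polarity negative -g → tishug.
Attach number dual -v → tishugv.
person = 2nd person: zero marking, form stays tishugv.
Attach voice causative -a → tishugva.
Vowel harmony: no change.
Apply epenthesis: tishugva → tishugeva.

tishugeva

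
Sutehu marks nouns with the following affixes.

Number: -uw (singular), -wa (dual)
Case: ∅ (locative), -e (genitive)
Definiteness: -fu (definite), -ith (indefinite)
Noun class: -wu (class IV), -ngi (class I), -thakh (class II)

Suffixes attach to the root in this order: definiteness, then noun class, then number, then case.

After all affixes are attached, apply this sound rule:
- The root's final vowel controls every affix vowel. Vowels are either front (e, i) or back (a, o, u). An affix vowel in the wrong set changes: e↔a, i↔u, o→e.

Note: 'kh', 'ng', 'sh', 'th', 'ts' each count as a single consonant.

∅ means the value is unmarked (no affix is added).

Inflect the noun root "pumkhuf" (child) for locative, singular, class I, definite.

pumkhuffunguuw

Attach definiteness definite -fu → pumkhuffu.
Attach noun class class I -ngi → pumkhuffungi.
Attach number singular -uw → pumkhuffungiuw.
case = locative: zero marking, form stays pumkhuffungiuw.
Apply vowel harmony: pumkhuffungiuw → pumkhuffunguuw.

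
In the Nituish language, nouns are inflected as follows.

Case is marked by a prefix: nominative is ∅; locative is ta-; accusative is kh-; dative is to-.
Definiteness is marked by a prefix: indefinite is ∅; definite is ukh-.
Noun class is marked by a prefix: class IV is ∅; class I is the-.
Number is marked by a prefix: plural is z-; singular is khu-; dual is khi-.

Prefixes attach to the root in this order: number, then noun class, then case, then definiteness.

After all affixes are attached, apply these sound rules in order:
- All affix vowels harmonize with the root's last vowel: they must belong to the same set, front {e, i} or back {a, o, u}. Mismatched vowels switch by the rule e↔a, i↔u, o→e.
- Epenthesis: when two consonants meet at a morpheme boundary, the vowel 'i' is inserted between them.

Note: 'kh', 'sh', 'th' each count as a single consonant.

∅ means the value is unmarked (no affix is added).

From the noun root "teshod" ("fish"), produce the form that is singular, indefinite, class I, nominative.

thakhuteshod

Attach number singular khu- → khuteshod.
Attach noun class class I the- → thekhuteshod.
case = nominative: zero marking, form stays thekhuteshod.
definiteness = indefinite: zero marking, form stays thekhuteshod.
Apply vowel harmony: thekhuteshod → thakhuteshod.
Epenthesis: no change.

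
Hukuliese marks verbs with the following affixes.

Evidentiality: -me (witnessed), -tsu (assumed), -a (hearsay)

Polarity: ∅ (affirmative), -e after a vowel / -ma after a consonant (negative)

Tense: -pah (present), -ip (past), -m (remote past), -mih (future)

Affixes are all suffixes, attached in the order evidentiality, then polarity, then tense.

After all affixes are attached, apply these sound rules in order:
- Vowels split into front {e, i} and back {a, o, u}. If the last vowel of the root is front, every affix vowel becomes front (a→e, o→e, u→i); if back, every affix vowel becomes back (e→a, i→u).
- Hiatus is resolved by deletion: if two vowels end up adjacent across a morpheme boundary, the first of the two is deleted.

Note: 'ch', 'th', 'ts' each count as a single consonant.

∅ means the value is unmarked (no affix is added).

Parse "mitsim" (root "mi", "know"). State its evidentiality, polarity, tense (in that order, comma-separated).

Segment: mi-tsu-m.
evidentiality: -tsu → assumed.
polarity: ∅ → affirmative.
tense: -m → remote past.

assumed, affirmative, remote past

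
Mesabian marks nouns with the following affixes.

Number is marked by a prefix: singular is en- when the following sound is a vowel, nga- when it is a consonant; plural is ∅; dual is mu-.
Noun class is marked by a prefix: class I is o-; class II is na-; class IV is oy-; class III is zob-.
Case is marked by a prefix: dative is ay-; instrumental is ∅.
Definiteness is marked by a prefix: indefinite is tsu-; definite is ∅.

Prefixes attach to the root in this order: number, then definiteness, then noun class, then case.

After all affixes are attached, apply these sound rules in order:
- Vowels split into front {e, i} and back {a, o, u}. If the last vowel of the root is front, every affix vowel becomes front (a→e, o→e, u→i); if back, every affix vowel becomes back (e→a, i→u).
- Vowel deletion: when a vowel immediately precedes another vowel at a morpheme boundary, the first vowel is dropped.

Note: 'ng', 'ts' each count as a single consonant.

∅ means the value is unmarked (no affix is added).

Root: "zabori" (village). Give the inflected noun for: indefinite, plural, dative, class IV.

eyeytsizabori

number = plural: zero marking, form stays zabori.
Attach definiteness indefinite tsu- → tsuzabori.
Attach noun class class IV oy- → oytsuzabori.
Attach case dative ay- → ayoytsuzabori.
Apply vowel harmony: ayoytsuzabori → eyeytsizabori.
Vowel deletion: no change.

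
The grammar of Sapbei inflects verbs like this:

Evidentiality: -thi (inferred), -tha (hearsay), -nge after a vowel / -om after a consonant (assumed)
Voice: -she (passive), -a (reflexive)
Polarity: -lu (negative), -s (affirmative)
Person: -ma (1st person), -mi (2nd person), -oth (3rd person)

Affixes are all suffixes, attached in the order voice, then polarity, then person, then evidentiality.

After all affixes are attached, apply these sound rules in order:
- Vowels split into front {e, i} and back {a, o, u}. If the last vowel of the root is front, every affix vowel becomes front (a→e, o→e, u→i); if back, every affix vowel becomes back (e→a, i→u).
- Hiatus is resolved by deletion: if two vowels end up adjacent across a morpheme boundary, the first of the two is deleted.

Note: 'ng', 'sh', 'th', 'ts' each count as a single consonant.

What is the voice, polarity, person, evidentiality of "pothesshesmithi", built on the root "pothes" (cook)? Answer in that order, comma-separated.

passive, affirmative, 2nd person, inferred

Segment: pothes-she-s-mi-thi.
voice: -she → passive.
polarity: -s → affirmative.
person: -mi → 2nd person.
evidentiality: -thi → inferred.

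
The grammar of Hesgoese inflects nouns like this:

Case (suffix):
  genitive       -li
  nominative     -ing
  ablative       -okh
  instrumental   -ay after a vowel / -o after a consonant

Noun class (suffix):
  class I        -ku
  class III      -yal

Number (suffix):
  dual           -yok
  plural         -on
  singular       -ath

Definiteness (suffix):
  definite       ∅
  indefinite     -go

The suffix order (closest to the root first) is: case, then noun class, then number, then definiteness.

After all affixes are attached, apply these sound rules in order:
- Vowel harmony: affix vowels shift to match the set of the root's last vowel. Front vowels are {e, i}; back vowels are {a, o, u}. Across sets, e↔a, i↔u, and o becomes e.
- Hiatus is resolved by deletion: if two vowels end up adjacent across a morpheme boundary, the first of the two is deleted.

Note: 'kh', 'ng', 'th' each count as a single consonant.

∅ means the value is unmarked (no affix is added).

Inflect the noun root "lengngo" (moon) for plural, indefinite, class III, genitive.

Attach case genitive -li → lengngoli.
Attach noun class class III -yal → lengngoliyal.
Attach number plural -on → lengngoliyalon.
Attach definiteness indefinite -go → lengngoliyalongo.
Apply vowel harmony: lengngoliyalongo → lengngoluyalongo.
Vowel deletion: no change.

lengngoluyalongo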